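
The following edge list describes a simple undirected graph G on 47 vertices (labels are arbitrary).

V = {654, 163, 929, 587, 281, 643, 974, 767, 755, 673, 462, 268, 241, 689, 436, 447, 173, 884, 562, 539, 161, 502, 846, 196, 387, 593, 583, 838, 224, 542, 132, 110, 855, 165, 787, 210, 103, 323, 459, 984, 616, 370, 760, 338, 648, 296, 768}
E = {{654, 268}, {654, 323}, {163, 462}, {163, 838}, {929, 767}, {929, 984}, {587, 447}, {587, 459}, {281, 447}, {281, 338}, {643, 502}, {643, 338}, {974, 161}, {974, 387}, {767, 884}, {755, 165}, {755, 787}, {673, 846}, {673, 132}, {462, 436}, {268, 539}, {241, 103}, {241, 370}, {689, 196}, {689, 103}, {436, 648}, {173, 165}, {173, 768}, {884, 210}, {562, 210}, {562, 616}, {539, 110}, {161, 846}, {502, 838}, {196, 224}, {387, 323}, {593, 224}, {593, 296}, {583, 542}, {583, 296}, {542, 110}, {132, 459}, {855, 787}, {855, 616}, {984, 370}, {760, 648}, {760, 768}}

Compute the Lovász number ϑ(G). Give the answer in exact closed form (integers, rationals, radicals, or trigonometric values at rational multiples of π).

47*cos(pi/47)/(cos(pi/47) + 1)

N(542) = {583, 110}, |N(542)| = 2.
deg(593) = 2; N(593) = {224, 296}.
deg(241) = 2; N(241) = {103, 370}.
Vertex 296 has 2 neighbors: 593, 583.
2-regular, N=47; this is C_{47}, the 47-cycle.
The 24 distinct eigenvalues: [2.0, 1.9822, 1.9289, 1.8413, 1.7208, 1.5696, 1.3904, 1.1864, 0.9612, 0.7188, 0.4636, 0.2002, -0.0668, -0.3327, -0.5926, -0.8419, -1.0762, -1.2913, -1.4833, -1.6489, -1.785, -1.8893, -1.9599, -1.9955].
ϑ = −N·λ_min/(λ_max−λ_min) = −47·(-2*cos(pi/47))/(2−(-2*cos(pi/47))) = 47*cos(pi/47)/(cos(pi/47) + 1).
≈ 23.47373 (to 5 d.p.).
23 ≤ 47*cos(pi/47)/(cos(pi/47) + 1) ≤ 24: both strict.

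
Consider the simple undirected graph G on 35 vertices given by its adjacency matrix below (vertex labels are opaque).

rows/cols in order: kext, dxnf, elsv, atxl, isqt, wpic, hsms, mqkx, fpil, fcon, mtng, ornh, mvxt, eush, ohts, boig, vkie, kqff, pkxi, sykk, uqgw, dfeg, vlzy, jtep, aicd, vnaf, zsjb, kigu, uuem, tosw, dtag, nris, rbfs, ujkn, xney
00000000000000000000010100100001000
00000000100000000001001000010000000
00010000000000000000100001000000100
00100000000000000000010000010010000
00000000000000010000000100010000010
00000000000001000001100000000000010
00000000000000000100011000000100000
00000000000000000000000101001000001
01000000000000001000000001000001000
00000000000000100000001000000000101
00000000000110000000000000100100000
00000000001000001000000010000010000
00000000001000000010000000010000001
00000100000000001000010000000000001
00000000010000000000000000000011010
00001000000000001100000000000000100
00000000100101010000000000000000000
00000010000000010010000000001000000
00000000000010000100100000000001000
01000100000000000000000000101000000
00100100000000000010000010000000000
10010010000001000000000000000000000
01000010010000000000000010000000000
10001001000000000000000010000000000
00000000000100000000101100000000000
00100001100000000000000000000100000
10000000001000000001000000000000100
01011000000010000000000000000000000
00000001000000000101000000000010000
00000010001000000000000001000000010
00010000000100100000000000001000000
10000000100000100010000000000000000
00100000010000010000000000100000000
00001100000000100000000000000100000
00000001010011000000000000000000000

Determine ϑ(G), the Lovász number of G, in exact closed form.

15

Vertex xney has 4 neighbors: mqkx, fcon, mvxt, eush.
N(rbfs) = {elsv, fcon, boig, zsjb}, |N(rbfs)| = 4.
Vertex dxnf has 4 neighbors: fpil, sykk, vlzy, kigu.
Vertex kext has 4 neighbors: dfeg, jtep, zsjb, nris.
G on 35 vertices is 4-regular; this is K(7,3), the Kneser graph.
The 4 distinct eigenvalues: [4.0, 2.0, -1.0, -3.0].
Lovász: ϑ = −35(-3)/(4+-1*(-3)) = 15.
Numerically 15.00000000.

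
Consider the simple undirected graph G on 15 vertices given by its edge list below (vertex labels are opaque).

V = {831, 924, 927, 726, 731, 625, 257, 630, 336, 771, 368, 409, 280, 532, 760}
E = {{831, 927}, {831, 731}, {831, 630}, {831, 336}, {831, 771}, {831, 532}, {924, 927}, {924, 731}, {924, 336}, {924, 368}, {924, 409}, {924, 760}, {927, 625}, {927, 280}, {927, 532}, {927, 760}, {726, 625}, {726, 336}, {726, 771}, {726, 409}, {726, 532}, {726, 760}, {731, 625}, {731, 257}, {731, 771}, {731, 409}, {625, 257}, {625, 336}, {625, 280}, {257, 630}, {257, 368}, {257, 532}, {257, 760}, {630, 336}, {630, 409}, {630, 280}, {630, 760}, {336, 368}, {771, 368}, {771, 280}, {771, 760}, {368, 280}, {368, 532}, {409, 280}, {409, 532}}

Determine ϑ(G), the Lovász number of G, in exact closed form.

5

Vertex 731 has 6 neighbors: 831, 924, 625, 257, 771, 409.
N(368) = {924, 257, 336, 771, 280, 532}, |N(368)| = 6.
deg(409) = 6; N(409) = {924, 726, 731, 630, 280, 532}.
N(726) = {625, 336, 771, 409, 532, 760}, |N(726)| = 6.
Every vertex has degree 6 (N=15); this is K(6,2), the Kneser graph.
A has 3 distinct eigenvalues ≈ [6.0, 1.0, -3.0].
λ_max=6, λ_min=-3; ϑ = −15·λ_min/(λ_max−λ_min) = 5.
= 5.0000… (decimal).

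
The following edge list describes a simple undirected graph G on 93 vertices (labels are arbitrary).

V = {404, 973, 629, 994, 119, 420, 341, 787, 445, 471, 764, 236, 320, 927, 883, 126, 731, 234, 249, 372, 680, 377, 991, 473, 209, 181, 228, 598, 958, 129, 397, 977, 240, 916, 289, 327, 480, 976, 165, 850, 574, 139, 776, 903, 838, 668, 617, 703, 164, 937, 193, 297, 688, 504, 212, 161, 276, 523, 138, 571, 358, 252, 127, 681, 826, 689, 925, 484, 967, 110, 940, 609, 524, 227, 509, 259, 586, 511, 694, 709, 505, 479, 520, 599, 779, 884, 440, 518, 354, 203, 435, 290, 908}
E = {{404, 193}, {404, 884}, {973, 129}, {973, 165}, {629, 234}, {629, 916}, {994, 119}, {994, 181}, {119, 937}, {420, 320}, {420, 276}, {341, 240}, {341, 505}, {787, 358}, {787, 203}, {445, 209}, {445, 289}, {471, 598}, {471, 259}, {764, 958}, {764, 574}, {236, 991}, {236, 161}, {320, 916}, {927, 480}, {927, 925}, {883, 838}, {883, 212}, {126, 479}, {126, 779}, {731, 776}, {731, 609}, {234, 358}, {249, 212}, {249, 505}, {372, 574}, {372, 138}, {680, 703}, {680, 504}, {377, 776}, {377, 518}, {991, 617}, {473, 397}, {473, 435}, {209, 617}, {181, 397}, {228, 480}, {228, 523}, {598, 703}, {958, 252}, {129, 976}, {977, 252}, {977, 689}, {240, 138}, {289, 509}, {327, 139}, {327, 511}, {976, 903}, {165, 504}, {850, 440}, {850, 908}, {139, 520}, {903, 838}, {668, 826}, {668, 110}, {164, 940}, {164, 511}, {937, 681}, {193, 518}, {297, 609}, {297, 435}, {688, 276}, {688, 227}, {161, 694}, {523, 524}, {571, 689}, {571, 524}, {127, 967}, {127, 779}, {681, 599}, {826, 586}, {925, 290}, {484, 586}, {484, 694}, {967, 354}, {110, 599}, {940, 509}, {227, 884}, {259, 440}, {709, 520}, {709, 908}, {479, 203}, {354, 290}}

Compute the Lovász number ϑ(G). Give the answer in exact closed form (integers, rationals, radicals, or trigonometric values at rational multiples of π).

Vertex 586 has 2 neighbors: 826, 484.
N(994) = {119, 181}, |N(994)| = 2.
Vertex 764 has 2 neighbors: 958, 574.
deg(377) = 2; N(377) = {776, 518}.
93-vertex 2-regular graph: the odd cycle C_{93}.
A has 47 distinct eigenvalues ≈ [2.0, 1.9954, 1.9818, 1.9591, 1.9274, 1.887, 1.8379, 1.7805, 1.7149, 1.6415, 1.5606, 1.4727, 1.3779, 1.2769, 1.1701, 1.0579, 0.9409, 0.8196, 0.6946, 0.5664, 0.4356, 0.3029, 0.1687, 0.0338, -0.1013, -0.2359, -0.3695, -0.5013, -0.6309, -0.7576, -0.8808, -1.0, -1.1146, -1.2242, -1.3282, -1.4261, -1.5175, -1.602, -1.6792, -1.7487, -1.8102, -1.8635, -1.9083, -1.9443, -1.9715, -1.9897, -1.9989].
Lovász (edge-transitive): ϑ = −93·(-2*cos(pi/93))/((2)−(-2*cos(pi/93))) = 93*cos(pi/93)/(cos(pi/93) + 1).
≈ 46.4867 (to 4 d.p.).
Check 46 ≤ 93*cos(pi/93)/(cos(pi/93) + 1) ≤ 47: both strict.

93*cos(pi/93)/(cos(pi/93) + 1)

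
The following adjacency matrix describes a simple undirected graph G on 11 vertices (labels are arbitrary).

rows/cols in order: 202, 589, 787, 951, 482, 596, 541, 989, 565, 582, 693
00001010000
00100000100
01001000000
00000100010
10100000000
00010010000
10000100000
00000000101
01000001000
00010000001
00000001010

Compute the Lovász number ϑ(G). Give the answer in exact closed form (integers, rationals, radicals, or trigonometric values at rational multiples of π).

11*cos(pi/11)/(cos(pi/11) + 1)

N(989) = {565, 693}, |N(989)| = 2.
Vertex 482 has 2 neighbors: 202, 787.
deg(787) = 2; N(787) = {589, 482}.
N(565) = {589, 989}, |N(565)| = 2.
2-regular, N=11; the odd cycle C_{11}.
spec(A) ≈ [2.0, 1.682507, 0.83083, -0.28463, -1.309721, -1.918986] (distinct, 6 d.p.).
Lovász: ϑ = −11(-2*cos(pi/11))/(2+-(-1)*2*cos(pi/11)) = 11*cos(pi/11)/(cos(pi/11) + 1).
≈ 5.38630291 (to 8 d.p.).
Lovász sandwich 5 ≤ 11*cos(pi/11)/(cos(pi/11) + 1) ≤ 6: both strict.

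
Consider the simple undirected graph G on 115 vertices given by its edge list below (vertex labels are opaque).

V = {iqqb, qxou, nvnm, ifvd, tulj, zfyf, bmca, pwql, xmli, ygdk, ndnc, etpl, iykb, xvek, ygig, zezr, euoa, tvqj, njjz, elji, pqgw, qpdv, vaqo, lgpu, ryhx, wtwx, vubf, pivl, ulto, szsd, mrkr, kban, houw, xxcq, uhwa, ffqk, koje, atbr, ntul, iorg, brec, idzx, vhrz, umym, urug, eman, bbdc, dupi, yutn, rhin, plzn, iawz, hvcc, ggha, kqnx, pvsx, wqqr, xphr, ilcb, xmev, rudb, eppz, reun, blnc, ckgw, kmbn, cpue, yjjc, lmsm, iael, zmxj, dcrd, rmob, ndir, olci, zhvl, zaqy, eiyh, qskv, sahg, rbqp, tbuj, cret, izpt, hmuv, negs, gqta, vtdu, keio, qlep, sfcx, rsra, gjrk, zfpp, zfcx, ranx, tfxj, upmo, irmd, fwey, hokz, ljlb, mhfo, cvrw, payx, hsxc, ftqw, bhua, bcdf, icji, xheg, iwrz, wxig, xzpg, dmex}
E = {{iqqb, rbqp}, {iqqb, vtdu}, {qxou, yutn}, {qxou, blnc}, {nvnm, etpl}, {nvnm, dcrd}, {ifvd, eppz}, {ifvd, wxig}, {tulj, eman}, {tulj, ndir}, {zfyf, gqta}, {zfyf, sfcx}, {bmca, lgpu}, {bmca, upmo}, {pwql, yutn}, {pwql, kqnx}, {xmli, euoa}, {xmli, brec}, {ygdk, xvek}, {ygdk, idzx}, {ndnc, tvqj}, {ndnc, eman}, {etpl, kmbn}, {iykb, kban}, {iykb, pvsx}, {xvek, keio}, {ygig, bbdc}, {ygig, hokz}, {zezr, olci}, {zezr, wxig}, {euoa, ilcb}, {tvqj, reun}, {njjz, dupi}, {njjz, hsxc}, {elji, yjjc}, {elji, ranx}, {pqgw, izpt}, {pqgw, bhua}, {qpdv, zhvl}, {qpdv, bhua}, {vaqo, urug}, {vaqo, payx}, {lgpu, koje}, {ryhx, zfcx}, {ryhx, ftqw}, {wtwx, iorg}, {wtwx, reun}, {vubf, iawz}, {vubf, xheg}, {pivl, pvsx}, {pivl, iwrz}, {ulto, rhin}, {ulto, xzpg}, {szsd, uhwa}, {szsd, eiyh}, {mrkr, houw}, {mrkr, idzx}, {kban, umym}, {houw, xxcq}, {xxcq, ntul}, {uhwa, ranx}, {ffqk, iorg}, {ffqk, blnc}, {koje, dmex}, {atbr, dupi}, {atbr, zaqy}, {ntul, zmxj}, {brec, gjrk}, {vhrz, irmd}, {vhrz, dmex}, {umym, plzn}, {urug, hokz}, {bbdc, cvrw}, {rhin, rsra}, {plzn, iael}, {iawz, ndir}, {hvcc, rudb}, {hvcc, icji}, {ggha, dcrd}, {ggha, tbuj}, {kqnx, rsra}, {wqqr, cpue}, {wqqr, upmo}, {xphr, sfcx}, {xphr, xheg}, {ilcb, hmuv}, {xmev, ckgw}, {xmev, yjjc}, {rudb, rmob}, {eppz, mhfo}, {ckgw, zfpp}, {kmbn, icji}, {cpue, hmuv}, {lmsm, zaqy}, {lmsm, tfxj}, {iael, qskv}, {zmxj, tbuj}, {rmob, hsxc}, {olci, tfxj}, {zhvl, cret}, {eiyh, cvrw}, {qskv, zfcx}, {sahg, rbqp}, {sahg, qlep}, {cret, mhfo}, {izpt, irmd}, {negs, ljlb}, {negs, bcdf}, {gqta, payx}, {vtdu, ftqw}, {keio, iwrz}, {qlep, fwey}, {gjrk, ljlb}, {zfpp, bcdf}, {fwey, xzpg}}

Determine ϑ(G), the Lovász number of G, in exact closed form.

115*cos(pi/115)/(cos(pi/115) + 1)

Vertex ggha has 2 neighbors: dcrd, tbuj.
N(zhvl) = {qpdv, cret}, |N(zhvl)| = 2.
Vertex ntul has 2 neighbors: xxcq, zmxj.
Vertex ifvd has 2 neighbors: eppz, wxig.
deg(v) = 2 for all v (|V|=115); a single 115-cycle (edge-transitive).
spec(A) ≈ [2.0, 1.99702, 1.98807, 1.97319, 1.95243, 1.92583, 1.89349, 1.8555, 1.81197, 1.76304, 1.70884, 1.64954, 1.58532, 1.51637, 1.44289, 1.36511, 1.28325, 1.19756, 1.1083, 1.01573, 0.92013, 0.82178, 0.72098, 0.61803, 0.51324, 0.40691, 0.29937, 0.19094, 0.08193, -0.02732, -0.13648, -0.24524, -0.35327, -0.46025, -0.56585, -0.66976, -0.77167, -0.87128, -0.96829, -1.06241, -1.15336, -1.24087, -1.32467, -1.40452, -1.48018, -1.55142, -1.61803, -1.67982, -1.73659, -1.78817, -1.83442, -1.8752, -1.91038, -1.93985, -1.96354, -1.98137, -1.99329, -1.99925] (distinct, 5 d.p.).
With N=115: ϑ(G) = 115·(-(-1)*2*cos(pi/115))/(2−(-2*cos(pi/115))) = 115*cos(pi/115)/(cos(pi/115) + 1).
= 57.48927… (decimal).
57 ≤ 115*cos(pi/115)/(cos(pi/115) + 1) ≤ 58: both strict.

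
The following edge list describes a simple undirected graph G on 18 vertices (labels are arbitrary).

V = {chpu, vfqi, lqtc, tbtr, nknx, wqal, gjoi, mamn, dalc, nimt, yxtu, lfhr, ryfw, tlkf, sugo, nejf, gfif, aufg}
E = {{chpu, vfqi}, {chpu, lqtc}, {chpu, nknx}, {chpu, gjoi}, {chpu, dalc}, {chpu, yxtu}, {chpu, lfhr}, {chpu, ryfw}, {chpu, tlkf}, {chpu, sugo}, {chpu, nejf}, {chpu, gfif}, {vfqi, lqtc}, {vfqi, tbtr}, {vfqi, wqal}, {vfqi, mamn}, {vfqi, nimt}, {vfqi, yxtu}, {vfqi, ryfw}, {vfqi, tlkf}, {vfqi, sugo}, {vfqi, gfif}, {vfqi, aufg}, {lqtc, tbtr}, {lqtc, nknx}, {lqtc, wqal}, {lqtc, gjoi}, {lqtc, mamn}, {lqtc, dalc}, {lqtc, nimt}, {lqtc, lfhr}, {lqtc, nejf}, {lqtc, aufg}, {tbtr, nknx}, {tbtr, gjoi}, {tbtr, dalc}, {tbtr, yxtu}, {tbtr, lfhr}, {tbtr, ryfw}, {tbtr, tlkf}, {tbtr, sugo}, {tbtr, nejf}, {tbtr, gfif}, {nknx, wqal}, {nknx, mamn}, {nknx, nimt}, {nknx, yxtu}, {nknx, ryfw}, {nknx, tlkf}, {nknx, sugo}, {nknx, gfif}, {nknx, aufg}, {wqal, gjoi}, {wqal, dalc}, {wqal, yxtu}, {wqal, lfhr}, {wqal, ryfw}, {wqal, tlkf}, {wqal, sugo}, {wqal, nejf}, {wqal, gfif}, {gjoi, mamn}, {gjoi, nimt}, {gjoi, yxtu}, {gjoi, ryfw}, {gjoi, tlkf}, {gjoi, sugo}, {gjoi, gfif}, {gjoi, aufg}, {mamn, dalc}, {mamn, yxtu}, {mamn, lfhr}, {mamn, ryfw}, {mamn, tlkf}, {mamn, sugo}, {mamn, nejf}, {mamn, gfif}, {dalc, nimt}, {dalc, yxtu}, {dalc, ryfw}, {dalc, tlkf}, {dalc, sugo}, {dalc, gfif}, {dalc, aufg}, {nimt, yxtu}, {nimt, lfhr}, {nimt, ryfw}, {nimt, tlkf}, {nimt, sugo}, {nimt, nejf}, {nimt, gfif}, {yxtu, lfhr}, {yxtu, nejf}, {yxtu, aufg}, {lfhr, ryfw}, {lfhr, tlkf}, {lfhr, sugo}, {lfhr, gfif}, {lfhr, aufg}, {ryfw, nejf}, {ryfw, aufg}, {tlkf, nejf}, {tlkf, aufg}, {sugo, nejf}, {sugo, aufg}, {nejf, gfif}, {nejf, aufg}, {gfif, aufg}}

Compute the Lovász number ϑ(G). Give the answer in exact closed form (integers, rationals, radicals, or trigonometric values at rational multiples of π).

deg(tlkf) = 12; N(tlkf) = {chpu, vfqi, tbtr, nknx, wqal, gjoi, mamn, dalc, nimt, lfhr, nejf, aufg}.
N(vfqi) = {chpu, lqtc, tbtr, wqal, mamn, nimt, yxtu, ryfw, tlkf, sugo, gfif, aufg}, |N(vfqi)| = 12.
deg(lfhr) = 12; N(lfhr) = {chpu, lqtc, tbtr, wqal, mamn, nimt, yxtu, ryfw, tlkf, sugo, gfif, aufg}.
deg(gjoi) = 12; N(gjoi) = {chpu, lqtc, tbtr, wqal, mamn, nimt, yxtu, ryfw, tlkf, sugo, gfif, aufg}.
Complete 3-partite, parts [6, 6, 6]: perfect, ϑ = α = 6.
= 6.000000… (decimal).
6 ≤ 6 ≤ 6: collapsed.

6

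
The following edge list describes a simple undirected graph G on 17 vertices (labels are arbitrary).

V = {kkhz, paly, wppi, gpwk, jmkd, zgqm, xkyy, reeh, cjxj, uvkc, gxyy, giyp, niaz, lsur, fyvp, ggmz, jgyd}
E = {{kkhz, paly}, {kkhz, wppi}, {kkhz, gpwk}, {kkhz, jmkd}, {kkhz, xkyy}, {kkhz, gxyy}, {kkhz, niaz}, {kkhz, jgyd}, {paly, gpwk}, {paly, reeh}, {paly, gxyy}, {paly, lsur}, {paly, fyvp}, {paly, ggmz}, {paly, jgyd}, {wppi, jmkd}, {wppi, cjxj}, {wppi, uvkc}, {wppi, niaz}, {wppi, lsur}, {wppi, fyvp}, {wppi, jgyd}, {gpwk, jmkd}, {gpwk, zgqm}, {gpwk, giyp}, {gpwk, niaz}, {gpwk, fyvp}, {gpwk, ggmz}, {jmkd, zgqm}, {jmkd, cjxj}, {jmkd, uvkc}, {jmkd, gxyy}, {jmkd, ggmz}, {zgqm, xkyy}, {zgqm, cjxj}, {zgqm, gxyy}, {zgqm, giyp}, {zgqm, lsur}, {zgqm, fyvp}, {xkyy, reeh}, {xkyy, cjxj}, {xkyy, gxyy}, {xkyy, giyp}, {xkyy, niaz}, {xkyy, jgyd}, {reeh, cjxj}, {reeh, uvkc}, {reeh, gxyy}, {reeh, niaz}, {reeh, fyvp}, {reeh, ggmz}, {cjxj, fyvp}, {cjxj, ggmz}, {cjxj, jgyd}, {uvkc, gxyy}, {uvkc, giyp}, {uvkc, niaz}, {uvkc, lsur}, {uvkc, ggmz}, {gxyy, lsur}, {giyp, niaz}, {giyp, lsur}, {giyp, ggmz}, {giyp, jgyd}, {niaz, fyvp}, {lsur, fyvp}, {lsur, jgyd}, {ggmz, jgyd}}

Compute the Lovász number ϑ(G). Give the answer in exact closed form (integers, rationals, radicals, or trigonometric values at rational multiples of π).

deg(gpwk) = 8; N(gpwk) = {kkhz, paly, jmkd, zgqm, giyp, niaz, fyvp, ggmz}.
Vertex zgqm has 8 neighbors: gpwk, jmkd, xkyy, cjxj, gxyy, giyp, lsur, fyvp.
Vertex giyp has 8 neighbors: gpwk, zgqm, xkyy, uvkc, niaz, lsur, ggmz, jgyd.
Vertex jmkd has 8 neighbors: kkhz, wppi, gpwk, zgqm, cjxj, uvkc, gxyy, ggmz.
G on 17 vertices is 8-regular; SR(17,8,3,4) — a Paley graph.
spec(A) ≈ [8.0, 1.561553, -2.561553] (distinct, 6 d.p.).
With N=17: ϑ(G) = 17·(-(-sqrt(17)/2 - 1/2))/(8−(-sqrt(17)/2 - 1/2)) = sqrt(17).
≈ 4.12311 (to 5 d.p.).

sqrt(17)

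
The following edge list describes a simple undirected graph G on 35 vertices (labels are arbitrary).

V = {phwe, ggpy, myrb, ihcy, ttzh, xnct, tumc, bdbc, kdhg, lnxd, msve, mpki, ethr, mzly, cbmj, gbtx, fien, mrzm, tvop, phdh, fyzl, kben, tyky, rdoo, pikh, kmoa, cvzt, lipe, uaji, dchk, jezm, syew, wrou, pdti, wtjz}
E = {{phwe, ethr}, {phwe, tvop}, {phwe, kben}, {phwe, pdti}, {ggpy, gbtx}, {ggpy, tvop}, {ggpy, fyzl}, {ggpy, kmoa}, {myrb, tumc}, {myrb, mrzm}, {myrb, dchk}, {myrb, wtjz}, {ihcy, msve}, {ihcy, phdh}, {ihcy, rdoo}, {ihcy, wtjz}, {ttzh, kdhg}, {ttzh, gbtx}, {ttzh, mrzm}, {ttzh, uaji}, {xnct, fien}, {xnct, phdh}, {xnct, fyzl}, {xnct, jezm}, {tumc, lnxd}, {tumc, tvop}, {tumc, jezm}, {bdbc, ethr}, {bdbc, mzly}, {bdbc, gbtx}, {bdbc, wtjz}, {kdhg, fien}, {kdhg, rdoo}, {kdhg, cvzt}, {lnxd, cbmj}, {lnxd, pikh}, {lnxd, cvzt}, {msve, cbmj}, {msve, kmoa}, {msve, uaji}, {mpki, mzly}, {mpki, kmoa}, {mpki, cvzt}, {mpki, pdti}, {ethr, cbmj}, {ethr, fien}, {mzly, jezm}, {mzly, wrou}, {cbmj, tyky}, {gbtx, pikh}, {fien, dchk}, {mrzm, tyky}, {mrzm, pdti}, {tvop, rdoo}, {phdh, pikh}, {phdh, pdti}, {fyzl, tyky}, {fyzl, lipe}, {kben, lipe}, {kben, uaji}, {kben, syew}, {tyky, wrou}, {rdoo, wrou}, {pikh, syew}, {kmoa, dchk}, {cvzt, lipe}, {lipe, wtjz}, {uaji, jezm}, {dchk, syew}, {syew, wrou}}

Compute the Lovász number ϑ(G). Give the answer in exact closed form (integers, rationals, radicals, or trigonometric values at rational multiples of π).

15

Vertex syew has 4 neighbors: kben, pikh, dchk, wrou.
Vertex phdh has 4 neighbors: ihcy, xnct, pikh, pdti.
deg(phwe) = 4; N(phwe) = {ethr, tvop, kben, pdti}.
Vertex uaji has 4 neighbors: ttzh, msve, kben, jezm.
4-regular, N=35; this is K(7,3), the Kneser graph.
spec(A) ≈ [4.0, 2.0, -1.0, -3.0] (distinct, 3 d.p.).
λ_max=4, λ_min=-3; ϑ = −35·λ_min/(λ_max−λ_min) = 15.
ϑ(G) ≈ 15.000000000.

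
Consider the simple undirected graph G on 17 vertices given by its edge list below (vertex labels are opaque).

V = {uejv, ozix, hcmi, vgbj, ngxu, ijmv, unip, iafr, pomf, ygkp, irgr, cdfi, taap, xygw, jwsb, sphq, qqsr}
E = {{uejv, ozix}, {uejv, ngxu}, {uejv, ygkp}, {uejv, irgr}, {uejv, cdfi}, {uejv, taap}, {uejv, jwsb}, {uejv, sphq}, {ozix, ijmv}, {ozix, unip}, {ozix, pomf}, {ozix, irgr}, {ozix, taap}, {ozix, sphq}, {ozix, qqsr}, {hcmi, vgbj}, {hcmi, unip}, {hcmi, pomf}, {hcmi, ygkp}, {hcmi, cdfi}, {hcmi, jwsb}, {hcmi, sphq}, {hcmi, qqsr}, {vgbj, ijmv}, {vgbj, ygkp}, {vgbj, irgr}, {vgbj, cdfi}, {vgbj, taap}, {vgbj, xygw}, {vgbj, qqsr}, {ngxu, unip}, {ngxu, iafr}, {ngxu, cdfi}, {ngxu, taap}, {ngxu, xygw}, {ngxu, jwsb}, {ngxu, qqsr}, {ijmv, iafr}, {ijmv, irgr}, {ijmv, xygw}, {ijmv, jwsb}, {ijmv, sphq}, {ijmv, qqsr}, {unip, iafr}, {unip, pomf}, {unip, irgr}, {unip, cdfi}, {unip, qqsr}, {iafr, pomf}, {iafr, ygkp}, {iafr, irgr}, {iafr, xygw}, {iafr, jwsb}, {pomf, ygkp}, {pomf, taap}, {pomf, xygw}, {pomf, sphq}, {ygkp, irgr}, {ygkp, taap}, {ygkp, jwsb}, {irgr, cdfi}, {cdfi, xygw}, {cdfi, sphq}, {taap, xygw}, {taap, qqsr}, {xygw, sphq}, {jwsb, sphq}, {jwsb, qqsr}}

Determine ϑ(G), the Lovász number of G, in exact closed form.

deg(hcmi) = 8; N(hcmi) = {vgbj, unip, pomf, ygkp, cdfi, jwsb, sphq, qqsr}.
deg(xygw) = 8; N(xygw) = {vgbj, ngxu, ijmv, iafr, pomf, cdfi, taap, sphq}.
Vertex taap has 8 neighbors: uejv, ozix, vgbj, ngxu, pomf, ygkp, xygw, qqsr.
N(ijmv) = {ozix, vgbj, iafr, irgr, xygw, jwsb, sphq, qqsr}, |N(ijmv)| = 8.
8-regular, N=17; Paley(17): SR with (k,λ,μ)=(8,3,4).
A has 3 distinct eigenvalues ≈ [8.0, 1.562, -2.562].
ϑ = −N·λ_min/(λ_max−λ_min) = −17·(-sqrt(17)/2 - 1/2)/(8−(-sqrt(17)/2 - 1/2)) = sqrt(17).
Numerically 4.12311.

sqrt(17)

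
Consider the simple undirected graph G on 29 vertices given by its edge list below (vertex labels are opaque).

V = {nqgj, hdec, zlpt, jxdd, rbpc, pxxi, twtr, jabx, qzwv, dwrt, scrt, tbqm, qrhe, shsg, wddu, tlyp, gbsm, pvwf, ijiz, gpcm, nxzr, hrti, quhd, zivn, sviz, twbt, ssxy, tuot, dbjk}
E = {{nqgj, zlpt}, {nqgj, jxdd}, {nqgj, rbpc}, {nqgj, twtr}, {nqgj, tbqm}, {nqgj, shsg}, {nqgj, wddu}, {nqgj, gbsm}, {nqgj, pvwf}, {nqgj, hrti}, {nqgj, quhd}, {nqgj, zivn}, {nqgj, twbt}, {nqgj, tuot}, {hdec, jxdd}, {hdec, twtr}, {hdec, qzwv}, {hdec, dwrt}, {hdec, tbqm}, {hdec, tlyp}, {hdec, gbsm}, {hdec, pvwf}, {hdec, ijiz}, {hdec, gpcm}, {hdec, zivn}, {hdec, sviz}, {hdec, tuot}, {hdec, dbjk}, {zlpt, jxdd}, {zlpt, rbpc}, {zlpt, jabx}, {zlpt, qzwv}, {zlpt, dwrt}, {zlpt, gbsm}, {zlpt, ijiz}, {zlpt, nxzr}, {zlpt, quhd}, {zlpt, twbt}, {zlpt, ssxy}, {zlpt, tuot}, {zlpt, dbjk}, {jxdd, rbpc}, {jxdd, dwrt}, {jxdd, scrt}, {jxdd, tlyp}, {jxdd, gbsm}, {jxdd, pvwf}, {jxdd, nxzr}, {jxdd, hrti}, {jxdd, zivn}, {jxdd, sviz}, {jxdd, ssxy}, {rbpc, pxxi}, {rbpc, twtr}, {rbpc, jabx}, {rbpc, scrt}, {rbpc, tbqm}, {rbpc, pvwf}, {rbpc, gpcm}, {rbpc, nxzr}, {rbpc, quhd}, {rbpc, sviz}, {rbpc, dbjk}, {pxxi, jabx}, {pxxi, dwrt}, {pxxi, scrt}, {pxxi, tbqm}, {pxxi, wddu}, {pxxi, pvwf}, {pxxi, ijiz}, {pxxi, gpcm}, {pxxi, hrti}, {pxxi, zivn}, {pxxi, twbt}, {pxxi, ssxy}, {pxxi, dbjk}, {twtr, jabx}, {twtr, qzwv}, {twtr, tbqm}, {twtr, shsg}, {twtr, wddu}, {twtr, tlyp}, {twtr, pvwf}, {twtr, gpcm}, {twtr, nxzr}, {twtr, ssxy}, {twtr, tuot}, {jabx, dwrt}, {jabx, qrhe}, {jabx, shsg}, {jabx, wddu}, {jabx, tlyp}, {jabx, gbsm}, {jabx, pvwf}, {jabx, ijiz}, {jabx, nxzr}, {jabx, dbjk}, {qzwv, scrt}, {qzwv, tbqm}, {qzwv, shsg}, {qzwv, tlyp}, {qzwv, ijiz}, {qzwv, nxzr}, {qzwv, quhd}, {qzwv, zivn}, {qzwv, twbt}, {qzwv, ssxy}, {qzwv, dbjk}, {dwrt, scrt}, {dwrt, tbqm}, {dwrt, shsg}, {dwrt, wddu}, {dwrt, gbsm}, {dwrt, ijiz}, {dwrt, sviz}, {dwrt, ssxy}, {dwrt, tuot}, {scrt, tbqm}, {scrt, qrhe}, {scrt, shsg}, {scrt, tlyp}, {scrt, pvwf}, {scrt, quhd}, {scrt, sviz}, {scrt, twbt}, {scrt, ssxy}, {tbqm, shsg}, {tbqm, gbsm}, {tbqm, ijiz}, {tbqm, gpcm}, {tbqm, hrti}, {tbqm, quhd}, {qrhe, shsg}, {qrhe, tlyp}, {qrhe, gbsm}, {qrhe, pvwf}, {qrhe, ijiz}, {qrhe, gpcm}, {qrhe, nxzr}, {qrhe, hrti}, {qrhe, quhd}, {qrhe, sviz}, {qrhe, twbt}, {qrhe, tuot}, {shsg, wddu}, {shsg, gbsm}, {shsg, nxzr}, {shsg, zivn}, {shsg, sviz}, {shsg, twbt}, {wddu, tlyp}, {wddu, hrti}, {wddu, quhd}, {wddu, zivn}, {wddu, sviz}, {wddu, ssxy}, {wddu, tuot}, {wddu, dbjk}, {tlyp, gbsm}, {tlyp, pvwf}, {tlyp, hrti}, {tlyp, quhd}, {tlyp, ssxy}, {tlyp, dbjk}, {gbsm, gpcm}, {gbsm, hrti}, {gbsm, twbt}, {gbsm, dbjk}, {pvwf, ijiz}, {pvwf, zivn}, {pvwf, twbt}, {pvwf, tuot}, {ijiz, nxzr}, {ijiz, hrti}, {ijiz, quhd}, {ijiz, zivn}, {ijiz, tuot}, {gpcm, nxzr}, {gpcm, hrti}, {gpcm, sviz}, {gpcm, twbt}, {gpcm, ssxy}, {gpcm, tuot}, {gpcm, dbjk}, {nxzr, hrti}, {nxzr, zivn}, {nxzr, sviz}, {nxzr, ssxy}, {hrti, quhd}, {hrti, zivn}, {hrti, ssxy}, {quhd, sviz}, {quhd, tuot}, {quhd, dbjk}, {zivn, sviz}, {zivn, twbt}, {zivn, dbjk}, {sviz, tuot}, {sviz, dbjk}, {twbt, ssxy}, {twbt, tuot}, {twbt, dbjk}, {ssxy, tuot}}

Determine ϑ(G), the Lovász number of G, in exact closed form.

sqrt(29)

Vertex quhd has 14 neighbors: nqgj, zlpt, rbpc, qzwv, scrt, tbqm, qrhe, wddu, tlyp, ijiz, hrti, sviz, tuot, dbjk.
N(scrt) = {jxdd, rbpc, pxxi, qzwv, dwrt, tbqm, qrhe, shsg, tlyp, pvwf, quhd, sviz, twbt, ssxy}, |N(scrt)| = 14.
deg(tuot) = 14; N(tuot) = {nqgj, hdec, zlpt, twtr, dwrt, qrhe, wddu, pvwf, ijiz, gpcm, quhd, sviz, twbt, ssxy}.
Vertex tbqm has 14 neighbors: nqgj, hdec, rbpc, pxxi, twtr, qzwv, dwrt, scrt, shsg, gbsm, ijiz, gpcm, hrti, quhd.
G on 29 vertices is 14-regular; strongly regular (29,14,6,7).
The 3 distinct eigenvalues: [14.0, 2.193, -3.193].
ϑ = −N·λ_min/(λ_max−λ_min) = −29·(-sqrt(29)/2 - 1/2)/(14−(-sqrt(29)/2 - 1/2)) = sqrt(29).
= 5.3851648… (decimal).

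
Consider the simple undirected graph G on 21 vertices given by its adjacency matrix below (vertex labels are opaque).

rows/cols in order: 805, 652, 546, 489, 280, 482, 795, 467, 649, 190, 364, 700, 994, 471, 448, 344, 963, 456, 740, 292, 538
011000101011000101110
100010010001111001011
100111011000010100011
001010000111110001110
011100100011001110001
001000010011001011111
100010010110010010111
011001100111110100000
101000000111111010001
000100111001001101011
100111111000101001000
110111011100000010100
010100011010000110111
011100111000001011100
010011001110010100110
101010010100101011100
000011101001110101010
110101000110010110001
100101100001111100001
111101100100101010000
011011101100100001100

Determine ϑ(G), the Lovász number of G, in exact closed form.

Vertex 467 has 10 neighbors: 652, 546, 482, 795, 190, 364, 700, 994, 471, 344.
Vertex 963 has 10 neighbors: 280, 482, 795, 649, 700, 994, 471, 344, 456, 292.
Vertex 482 has 10 neighbors: 546, 467, 364, 700, 448, 963, 456, 740, 292, 538.
Vertex 344 has 10 neighbors: 805, 546, 280, 467, 190, 994, 448, 963, 456, 740.
21-vertex 10-regular graph: Kneser K(7,2) on C(7,2)=21 vertices.
Distinct eigenvalues (to 5 d.p.): [10.0, 1.0, -4.0].
−21·(-4) / ((10)−(-4)) = 6 = ϑ(G).
= 6.000000000… (decimal).

6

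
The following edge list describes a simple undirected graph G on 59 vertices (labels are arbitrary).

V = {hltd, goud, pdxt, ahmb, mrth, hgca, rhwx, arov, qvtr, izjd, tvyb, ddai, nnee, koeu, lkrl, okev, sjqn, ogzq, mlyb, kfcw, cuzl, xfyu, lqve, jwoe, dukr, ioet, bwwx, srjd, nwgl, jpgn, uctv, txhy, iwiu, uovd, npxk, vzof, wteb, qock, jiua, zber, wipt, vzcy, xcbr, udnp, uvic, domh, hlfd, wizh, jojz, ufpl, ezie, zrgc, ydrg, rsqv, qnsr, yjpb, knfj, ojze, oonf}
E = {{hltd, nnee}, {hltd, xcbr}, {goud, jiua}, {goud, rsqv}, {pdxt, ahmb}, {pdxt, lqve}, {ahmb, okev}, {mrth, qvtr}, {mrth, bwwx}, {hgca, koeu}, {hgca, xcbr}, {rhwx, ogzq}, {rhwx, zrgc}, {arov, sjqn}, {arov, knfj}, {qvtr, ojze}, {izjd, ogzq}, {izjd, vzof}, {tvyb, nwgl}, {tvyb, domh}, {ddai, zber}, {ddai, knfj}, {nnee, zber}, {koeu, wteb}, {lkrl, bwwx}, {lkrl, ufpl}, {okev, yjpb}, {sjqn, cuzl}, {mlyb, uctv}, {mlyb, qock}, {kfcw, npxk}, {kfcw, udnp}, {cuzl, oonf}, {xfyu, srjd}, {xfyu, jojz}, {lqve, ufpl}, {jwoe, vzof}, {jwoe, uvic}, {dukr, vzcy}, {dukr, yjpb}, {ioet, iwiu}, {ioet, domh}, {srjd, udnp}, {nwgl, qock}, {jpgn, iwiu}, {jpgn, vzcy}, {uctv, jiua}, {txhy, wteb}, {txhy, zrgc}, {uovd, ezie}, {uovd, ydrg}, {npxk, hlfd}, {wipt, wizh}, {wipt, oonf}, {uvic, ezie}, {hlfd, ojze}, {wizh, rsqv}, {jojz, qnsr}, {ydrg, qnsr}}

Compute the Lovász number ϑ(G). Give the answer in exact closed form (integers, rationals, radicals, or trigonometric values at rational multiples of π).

59*cos(pi/59)/(cos(pi/59) + 1)

deg(vzcy) = 2; N(vzcy) = {dukr, jpgn}.
deg(hltd) = 2; N(hltd) = {nnee, xcbr}.
N(xcbr) = {hltd, hgca}, |N(xcbr)| = 2.
deg(zber) = 2; N(zber) = {ddai, nnee}.
G on 59 vertices is 2-regular; this is C_{59}, the 59-cycle.
Distinct eigenvalues (to 4 d.p.): [2.0, 1.9887, 1.9548, 1.8988, 1.8213, 1.7231, 1.6054, 1.4695, 1.317, 1.1496, 0.9691, 0.7776, 0.5774, 0.3706, 0.1596, -0.0532, -0.2655, -0.4747, -0.6785, -0.8746, -1.0608, -1.235, -1.3953, -1.5397, -1.6666, -1.7747, -1.8627, -1.9295, -1.9745, -1.9972].
λ_max=2, λ_min=-2*cos(pi/59); ϑ = −59·λ_min/(λ_max−λ_min) = 59*cos(pi/59)/(cos(pi/59) + 1).
= 29.4791… (decimal).
α=29, χ(Ḡ)=30; ϑ=59*cos(pi/59)/(cos(pi/59) + 1) lies between (both strict).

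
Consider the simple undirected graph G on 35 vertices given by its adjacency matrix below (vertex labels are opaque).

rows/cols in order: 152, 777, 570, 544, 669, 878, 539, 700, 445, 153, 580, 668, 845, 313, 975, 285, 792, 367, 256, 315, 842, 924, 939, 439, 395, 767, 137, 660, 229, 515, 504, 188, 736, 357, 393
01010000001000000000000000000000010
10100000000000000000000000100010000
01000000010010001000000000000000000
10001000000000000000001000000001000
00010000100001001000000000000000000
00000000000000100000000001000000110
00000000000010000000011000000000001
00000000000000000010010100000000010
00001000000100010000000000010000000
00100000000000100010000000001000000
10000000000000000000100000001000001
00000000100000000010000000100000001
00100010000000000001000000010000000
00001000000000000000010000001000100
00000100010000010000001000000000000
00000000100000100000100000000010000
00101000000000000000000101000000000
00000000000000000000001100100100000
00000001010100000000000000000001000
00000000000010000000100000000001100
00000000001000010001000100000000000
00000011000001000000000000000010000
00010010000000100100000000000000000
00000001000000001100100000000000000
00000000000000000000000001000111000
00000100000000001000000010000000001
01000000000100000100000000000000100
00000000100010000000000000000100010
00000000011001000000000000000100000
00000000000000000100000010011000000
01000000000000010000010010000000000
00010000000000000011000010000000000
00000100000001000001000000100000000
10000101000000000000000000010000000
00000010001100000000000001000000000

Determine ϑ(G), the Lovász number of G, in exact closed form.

deg(152) = 4; N(152) = {777, 544, 580, 357}.
deg(393) = 4; N(393) = {539, 580, 668, 767}.
N(792) = {570, 669, 439, 767}, |N(792)| = 4.
N(315) = {845, 842, 188, 736}, |N(315)| = 4.
G on 35 vertices is 4-regular; Kneser-type, 3-subsets of [7].
A has 4 distinct eigenvalues ≈ [4.0, 2.0, -1.0, -3.0].
ϑ = −N·λ_min/(λ_max−λ_min) = −35·(-3)/(4−(-3)) = 15.
Numerically 15.0000.

15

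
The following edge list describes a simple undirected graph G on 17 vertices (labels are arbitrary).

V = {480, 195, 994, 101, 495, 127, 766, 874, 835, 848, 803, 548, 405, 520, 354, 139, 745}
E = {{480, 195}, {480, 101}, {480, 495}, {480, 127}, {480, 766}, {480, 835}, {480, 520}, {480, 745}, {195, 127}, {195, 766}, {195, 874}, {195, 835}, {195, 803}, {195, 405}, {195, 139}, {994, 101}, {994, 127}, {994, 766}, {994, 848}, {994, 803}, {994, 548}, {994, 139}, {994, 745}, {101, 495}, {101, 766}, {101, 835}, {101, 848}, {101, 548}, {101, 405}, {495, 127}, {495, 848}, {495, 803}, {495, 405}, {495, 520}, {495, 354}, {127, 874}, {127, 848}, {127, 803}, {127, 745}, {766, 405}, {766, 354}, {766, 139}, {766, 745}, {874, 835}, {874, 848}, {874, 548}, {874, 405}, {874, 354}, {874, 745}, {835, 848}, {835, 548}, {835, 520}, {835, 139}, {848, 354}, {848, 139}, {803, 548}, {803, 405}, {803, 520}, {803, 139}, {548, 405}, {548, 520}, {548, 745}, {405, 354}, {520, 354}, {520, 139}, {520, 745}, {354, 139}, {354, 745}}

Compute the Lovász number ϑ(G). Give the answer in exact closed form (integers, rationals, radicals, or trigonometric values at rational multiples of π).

sqrt(17)

N(405) = {195, 101, 495, 766, 874, 803, 548, 354}, |N(405)| = 8.
N(520) = {480, 495, 835, 803, 548, 354, 139, 745}, |N(520)| = 8.
Vertex 195 has 8 neighbors: 480, 127, 766, 874, 835, 803, 405, 139.
deg(139) = 8; N(139) = {195, 994, 766, 835, 848, 803, 520, 354}.
deg(v) = 8 for all v (|V|=17); Paley(17): SR with (k,λ,μ)=(8,3,4).
Distinct eigenvalues (to 3 d.p.): [8.0, 1.562, -2.562].
−17·(-sqrt(17)/2 - 1/2) / ((8)−(-sqrt(17)/2 - 1/2)) = sqrt(17) = ϑ(G).
≈ 4.1231 (to 4 d.p.).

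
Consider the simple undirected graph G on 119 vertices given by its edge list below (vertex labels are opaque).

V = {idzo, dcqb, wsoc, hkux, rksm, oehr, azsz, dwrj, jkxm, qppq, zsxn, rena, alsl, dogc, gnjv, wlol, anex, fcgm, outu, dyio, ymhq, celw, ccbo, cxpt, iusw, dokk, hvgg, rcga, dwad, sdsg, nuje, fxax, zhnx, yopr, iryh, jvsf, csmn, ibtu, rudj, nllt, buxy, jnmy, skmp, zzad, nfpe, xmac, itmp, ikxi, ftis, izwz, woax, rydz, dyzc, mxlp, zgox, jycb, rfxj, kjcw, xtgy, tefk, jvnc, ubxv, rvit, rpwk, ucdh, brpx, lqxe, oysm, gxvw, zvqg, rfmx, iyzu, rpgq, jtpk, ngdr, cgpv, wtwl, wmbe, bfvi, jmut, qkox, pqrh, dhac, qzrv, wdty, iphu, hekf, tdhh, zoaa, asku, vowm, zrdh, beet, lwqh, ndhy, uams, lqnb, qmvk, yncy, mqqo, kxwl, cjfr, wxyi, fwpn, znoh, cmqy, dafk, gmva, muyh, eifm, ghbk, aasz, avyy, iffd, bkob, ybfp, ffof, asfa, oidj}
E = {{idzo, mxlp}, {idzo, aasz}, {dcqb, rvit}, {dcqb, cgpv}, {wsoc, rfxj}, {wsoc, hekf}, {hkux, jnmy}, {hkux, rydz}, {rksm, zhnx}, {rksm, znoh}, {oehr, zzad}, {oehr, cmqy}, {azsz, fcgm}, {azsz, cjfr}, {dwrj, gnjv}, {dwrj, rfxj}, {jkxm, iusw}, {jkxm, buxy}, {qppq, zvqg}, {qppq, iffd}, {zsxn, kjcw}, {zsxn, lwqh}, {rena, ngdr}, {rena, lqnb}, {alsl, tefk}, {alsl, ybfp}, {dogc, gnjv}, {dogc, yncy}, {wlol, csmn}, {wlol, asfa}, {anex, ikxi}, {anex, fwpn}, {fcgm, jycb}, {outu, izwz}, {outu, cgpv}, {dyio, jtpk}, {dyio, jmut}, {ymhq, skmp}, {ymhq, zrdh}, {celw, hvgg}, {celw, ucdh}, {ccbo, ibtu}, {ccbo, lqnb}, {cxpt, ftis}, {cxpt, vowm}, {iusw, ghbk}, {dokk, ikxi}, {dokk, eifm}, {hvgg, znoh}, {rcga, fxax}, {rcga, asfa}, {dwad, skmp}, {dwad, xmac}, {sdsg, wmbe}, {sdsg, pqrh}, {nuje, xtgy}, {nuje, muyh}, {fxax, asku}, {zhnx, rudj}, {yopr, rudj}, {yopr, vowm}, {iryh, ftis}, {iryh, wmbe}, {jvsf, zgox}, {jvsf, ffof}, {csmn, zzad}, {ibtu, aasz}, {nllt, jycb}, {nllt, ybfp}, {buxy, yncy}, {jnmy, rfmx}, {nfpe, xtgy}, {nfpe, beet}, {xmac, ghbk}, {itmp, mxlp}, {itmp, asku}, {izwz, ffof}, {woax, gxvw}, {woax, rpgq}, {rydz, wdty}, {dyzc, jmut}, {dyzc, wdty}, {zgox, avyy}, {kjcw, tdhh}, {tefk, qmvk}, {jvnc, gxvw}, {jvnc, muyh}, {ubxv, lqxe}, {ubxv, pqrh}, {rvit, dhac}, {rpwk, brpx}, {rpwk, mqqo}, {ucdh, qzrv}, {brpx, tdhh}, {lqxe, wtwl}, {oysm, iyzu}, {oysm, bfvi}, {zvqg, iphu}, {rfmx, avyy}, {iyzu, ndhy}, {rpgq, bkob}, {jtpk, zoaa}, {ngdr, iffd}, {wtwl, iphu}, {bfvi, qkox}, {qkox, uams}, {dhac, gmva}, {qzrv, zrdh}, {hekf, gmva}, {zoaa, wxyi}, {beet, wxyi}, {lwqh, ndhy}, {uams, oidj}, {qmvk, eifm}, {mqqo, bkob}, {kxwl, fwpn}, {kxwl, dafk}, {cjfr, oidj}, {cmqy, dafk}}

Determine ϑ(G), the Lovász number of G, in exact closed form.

119*cos(pi/119)/(cos(pi/119) + 1)

Vertex kxwl has 2 neighbors: fwpn, dafk.
N(jvsf) = {zgox, ffof}, |N(jvsf)| = 2.
Vertex yncy has 2 neighbors: dogc, buxy.
Vertex tefk has 2 neighbors: alsl, qmvk.
Every vertex has degree 2 (N=119); connected 2-regular on 119 ⇒ C_{119}.
The 60 distinct eigenvalues: [2.0, 1.9972, 1.9889, 1.975, 1.9556, 1.9307, 1.9005, 1.8649, 1.8242, 1.7784, 1.7276, 1.672, 1.6118, 1.5471, 1.478, 1.4048, 1.3278, 1.247, 1.1627, 1.0752, 0.9847, 0.8915, 0.7957, 0.6978, 0.5979, 0.4964, 0.3934, 0.2894, 0.1845, 0.0792, -0.0264, -0.1319, -0.237, -0.3415, -0.445, -0.5473, -0.6481, -0.747, -0.8439, -0.9384, -1.0303, -1.1194, -1.2053, -1.2878, -1.3668, -1.4419, -1.5131, -1.58, -1.6425, -1.7004, -1.7536, -1.8019, -1.8452, -1.8834, -1.9163, -1.9438, -1.9659, -1.9826, -1.9937, -1.9993].
Lovász (edge-transitive): ϑ = −119·(-2*cos(pi/119))/((2)−(-2*cos(pi/119))) = 119*cos(pi/119)/(cos(pi/119) + 1).
ϑ(G) ≈ 59.48963156.
Lovász sandwich 59 ≤ 119*cos(pi/119)/(cos(pi/119) + 1) ≤ 60: both strict.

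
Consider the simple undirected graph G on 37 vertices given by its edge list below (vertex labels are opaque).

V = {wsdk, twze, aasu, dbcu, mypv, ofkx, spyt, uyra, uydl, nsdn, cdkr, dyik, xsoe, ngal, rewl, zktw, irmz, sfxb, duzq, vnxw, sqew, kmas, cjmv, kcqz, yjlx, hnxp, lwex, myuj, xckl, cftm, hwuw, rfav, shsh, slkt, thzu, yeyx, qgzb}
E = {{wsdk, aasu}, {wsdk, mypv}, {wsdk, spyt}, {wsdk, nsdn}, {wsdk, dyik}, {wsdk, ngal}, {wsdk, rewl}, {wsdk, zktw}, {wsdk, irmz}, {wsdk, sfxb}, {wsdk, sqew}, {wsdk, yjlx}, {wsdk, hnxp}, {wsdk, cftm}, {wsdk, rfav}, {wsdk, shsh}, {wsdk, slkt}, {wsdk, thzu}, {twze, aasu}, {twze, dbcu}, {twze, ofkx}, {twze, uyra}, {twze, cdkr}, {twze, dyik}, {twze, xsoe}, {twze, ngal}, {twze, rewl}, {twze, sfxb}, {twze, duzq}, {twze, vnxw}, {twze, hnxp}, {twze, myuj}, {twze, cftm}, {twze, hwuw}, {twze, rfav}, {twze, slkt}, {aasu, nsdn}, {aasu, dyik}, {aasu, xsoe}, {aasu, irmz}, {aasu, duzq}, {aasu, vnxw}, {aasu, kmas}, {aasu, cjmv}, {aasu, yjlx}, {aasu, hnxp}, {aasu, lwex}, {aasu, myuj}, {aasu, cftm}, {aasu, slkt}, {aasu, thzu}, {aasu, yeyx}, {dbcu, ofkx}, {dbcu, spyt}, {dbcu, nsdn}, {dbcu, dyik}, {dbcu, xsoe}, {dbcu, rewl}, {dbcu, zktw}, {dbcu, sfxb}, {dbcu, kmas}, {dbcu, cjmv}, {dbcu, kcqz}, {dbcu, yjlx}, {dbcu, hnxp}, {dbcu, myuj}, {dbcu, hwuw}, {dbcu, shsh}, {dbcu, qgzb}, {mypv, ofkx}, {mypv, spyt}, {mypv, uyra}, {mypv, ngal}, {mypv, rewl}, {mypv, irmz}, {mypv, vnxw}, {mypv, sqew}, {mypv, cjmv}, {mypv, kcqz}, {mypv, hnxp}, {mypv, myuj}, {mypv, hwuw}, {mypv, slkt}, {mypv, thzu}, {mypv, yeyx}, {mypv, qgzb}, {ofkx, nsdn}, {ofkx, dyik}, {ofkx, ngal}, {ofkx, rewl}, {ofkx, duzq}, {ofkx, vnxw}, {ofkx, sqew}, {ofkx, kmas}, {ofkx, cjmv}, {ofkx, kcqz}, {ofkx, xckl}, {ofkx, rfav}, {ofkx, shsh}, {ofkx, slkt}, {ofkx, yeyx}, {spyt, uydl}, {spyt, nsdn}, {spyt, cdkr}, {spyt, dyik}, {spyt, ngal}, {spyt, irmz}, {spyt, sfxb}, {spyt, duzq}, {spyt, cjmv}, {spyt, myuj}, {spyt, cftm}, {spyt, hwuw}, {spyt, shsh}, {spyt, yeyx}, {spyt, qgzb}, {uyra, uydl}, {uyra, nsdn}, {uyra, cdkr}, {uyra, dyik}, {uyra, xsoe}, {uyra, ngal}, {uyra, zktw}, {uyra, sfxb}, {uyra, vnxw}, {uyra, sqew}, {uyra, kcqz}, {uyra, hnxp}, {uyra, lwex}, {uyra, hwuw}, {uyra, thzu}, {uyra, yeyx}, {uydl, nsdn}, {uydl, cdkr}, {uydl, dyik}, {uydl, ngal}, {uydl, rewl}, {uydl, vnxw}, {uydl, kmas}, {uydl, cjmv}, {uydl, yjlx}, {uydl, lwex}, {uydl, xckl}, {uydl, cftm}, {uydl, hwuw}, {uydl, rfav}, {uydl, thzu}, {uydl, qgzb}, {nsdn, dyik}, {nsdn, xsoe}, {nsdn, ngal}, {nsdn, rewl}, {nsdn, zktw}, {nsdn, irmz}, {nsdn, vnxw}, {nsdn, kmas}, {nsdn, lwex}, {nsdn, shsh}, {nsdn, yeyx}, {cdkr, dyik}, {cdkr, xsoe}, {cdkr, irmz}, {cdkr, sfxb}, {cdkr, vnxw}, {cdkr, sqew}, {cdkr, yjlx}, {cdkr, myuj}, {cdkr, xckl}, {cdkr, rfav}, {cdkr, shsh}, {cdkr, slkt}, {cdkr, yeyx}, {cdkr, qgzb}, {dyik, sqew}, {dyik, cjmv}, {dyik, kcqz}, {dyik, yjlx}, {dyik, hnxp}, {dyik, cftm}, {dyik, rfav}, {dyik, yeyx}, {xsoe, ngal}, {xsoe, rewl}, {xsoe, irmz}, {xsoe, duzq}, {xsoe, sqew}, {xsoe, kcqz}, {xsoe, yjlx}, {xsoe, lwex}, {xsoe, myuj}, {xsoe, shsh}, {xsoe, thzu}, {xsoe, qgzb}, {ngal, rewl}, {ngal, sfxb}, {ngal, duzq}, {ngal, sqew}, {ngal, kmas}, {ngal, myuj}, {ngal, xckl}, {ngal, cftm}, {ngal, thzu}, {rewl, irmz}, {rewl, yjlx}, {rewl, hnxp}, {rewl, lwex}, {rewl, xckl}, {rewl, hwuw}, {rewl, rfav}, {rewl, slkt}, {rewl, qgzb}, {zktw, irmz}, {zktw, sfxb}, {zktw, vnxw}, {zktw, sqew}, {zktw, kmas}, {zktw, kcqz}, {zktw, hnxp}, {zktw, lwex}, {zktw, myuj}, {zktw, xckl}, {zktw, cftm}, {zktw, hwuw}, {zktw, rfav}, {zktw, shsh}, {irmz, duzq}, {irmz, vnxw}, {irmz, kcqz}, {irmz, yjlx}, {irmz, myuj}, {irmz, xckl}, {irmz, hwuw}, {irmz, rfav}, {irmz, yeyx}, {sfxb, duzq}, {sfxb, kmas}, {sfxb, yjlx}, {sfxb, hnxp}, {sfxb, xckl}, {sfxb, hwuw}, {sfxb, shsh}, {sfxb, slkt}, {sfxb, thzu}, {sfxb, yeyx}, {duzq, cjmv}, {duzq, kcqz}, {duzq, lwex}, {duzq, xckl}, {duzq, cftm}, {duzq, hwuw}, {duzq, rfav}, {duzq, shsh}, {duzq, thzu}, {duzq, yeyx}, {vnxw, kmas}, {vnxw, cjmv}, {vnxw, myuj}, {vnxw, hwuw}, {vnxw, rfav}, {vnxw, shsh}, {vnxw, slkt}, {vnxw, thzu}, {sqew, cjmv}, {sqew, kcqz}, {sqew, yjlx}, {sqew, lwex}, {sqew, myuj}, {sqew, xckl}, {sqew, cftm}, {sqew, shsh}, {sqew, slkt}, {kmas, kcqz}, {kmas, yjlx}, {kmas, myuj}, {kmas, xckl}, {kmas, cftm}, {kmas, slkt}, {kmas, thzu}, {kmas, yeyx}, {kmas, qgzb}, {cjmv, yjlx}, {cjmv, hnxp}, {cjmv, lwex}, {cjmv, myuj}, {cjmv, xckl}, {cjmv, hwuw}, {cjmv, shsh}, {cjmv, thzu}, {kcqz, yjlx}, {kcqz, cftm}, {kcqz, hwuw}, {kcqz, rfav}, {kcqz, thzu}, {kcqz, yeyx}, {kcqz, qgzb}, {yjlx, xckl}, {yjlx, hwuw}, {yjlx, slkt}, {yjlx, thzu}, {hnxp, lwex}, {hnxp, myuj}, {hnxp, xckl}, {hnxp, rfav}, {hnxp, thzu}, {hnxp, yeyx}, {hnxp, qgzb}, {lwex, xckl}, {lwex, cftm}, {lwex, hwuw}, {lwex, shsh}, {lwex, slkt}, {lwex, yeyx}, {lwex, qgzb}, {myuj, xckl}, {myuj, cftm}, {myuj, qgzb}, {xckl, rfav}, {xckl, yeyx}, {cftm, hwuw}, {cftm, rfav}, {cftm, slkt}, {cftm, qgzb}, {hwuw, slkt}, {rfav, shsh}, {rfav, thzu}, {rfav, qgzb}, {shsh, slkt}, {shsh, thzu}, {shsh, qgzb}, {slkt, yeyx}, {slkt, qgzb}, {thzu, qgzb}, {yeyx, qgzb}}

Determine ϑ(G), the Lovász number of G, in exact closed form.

N(ngal) = {wsdk, twze, mypv, ofkx, spyt, uyra, uydl, nsdn, xsoe, rewl, sfxb, duzq, sqew, kmas, myuj, xckl, cftm, thzu}, |N(ngal)| = 18.
Vertex cftm has 18 neighbors: wsdk, twze, aasu, spyt, uydl, dyik, ngal, zktw, duzq, sqew, kmas, kcqz, lwex, myuj, hwuw, rfav, slkt, qgzb.
N(aasu) = {wsdk, twze, nsdn, dyik, xsoe, irmz, duzq, vnxw, kmas, cjmv, yjlx, hnxp, lwex, myuj, cftm, slkt, thzu, yeyx}, |N(aasu)| = 18.
Vertex shsh has 18 neighbors: wsdk, dbcu, ofkx, spyt, nsdn, cdkr, xsoe, zktw, sfxb, duzq, vnxw, sqew, cjmv, lwex, rfav, slkt, thzu, qgzb.
deg(v) = 18 for all v (|V|=37); SR(37,18,8,9) — a Paley graph.
A has 3 distinct eigenvalues ≈ [18.0, 2.5414, -3.5414].
ϑ = −N·λ_min/(λ_max−λ_min) = −37·(-sqrt(37)/2 - 1/2)/(18−(-sqrt(37)/2 - 1/2)) = sqrt(37).
= 6.0827625… (decimal).

sqrt(37)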